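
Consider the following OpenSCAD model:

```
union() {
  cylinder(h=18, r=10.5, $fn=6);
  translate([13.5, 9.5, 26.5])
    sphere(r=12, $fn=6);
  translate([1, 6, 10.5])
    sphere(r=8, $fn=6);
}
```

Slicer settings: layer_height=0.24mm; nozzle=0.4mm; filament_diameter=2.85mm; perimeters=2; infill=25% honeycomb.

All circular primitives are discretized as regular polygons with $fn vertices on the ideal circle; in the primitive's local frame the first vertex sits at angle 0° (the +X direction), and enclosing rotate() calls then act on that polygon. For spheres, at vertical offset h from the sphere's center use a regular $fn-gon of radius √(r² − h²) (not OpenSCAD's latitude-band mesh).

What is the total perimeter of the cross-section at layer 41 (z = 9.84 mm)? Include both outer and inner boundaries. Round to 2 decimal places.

At z = 9.84 mm: the cylinder: section is a regular 6-gon, circumradius r=10.5 (perimeter = 2·6·10.500·sin(180°/6) = 63.00 mm); the sphere at (13.5, 9.5) does not reach this height (|z−center|=16.660 > r=12); the r=8 sphere at (1, 6) slices to a regular 6-gon of circumradius 7.973 (√(r²−h²) with h=0.66 from center) (perimeter = 2·6·7.973·sin(180°/6) = 47.84 mm); Merging all regions: the regions partially overlap (shared area 118.76 mm²), so the edge portions inside another operand are dropped and the merged outline is re-measured after clipping — boundary = 69.34 mm. Overall, the cross-section is a single solid region. Total boundary length (outer) = 69.34 mm.

69.34 mm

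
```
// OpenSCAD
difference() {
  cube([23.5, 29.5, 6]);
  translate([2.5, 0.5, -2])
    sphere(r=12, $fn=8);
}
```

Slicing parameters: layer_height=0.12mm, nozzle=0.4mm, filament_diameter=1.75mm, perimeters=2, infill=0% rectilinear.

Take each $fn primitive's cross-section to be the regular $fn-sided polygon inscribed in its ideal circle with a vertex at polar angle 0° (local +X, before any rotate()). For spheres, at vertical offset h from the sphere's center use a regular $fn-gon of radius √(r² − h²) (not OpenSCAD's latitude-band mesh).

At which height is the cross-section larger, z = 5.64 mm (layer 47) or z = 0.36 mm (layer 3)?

layer 47 (z = 5.64 mm)

Layer 47 (z = 5.64): the cube is present — its section is the full 23.5×29.5 rectangle (area 693.25 mm²); the sphere at (2.5, 0.5): section is a regular 8-gon, circumradius = √(r²−h²) = √(12²−7.64²) = 9.254 (area = (8/2)·9.254²·sin(360°/8) = 242.20 mm²); Taking the first minus the rest: starting from the 23.5×29.5 cube (693.25 mm²), the r=12 sphere at (2.5, 0.5) partially overlaps it — only the 88.21 mm² overlap (of its 242.20 mm²) is removed, clipping the outline — area = 605.04 mm². So its area = 605.04 mm². Layer 3 (z = 0.36): the cube (footprint 23.5×29.5) is included at this height (area 693.25 mm²); the sphere at (2.5, 0.5): section is a regular 8-gon, circumradius = √(r²−h²) = √(12²−2.36²) = 11.766 (area = (8/2)·11.766²·sin(360°/8) = 391.54 mm²); Taking the first minus the rest: starting from the 23.5×29.5 cube (693.25 mm²), the r=12 sphere at (2.5, 0.5) partially overlaps it — only the 133.09 mm² overlap (of its 391.54 mm²) is removed, clipping the outline — area = 560.16 mm². So its area = 560.16 mm². Layer 47 is larger (605.04 vs 560.16 mm²).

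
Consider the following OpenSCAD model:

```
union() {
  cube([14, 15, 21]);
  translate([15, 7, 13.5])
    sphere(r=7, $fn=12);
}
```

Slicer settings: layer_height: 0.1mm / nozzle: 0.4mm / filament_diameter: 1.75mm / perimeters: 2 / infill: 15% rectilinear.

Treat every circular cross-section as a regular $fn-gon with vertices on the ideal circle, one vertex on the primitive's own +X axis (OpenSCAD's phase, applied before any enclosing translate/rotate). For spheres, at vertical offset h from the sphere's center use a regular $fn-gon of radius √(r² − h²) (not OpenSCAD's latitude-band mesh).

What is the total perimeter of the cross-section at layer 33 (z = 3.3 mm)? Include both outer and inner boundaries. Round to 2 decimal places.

58.00 mm

At z = 3.3 mm: the cube (footprint 14×15) is included at this height (perimeter 58.00 mm); the sphere at (15, 7) does not reach this height (|z−center|=10.200 > r=7); Merging all regions: only the 14×15 cube is present, so the union is just that shape — boundary = 58.00 mm. Overall, the cross-section is a single solid region. Total boundary length (outer) = 58.00 mm.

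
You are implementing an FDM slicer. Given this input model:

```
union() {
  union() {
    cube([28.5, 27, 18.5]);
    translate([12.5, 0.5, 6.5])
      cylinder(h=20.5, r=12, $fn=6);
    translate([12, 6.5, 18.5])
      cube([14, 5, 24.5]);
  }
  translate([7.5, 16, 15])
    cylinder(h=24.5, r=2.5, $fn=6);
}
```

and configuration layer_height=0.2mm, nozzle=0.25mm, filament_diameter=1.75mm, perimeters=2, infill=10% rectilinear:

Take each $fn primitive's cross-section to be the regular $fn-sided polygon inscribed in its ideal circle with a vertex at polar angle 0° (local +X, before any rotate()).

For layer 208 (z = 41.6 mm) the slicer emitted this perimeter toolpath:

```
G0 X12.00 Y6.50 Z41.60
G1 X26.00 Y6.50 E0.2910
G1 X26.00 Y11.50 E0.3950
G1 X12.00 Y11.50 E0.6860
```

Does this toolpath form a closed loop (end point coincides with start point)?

Start point (G0): (12.00, 6.50). End point (last G1): the path does not return to the start — open.

no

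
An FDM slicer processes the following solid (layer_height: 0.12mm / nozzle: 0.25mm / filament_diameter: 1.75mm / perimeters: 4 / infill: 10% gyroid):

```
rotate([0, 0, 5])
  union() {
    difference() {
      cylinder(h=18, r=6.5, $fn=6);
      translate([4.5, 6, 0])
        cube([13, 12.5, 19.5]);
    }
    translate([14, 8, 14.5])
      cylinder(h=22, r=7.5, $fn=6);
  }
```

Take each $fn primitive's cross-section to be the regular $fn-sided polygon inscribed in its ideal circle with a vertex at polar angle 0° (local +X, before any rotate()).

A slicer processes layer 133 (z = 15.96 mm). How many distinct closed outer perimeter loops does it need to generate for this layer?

At z = 15.96 mm: the cylinder: section is a regular 6-gon, circumradius r=6.5; the 13×12.5 cube at (4.5, 6) contributes its full rectangle; Subtracting the remaining from the first: starting from the r=6.5 cylinder, the 13×12.5 cube at (4.5, 6) misses the remaining region (no effect) — 1 connected region; the r=7.5 cylinder at (14, 8) contributes a regular 6-gon of circumradius 7.5; Taking the union: the 2 present regions are separate (no shared area or edge), so areas and boundary lengths simply add and each stays a separate island — 2 connected regions; (rotated 5° about Z; rotation is an isometry so areas/perimeters/island counts are preserved). The result has 2 disconnected regions.

2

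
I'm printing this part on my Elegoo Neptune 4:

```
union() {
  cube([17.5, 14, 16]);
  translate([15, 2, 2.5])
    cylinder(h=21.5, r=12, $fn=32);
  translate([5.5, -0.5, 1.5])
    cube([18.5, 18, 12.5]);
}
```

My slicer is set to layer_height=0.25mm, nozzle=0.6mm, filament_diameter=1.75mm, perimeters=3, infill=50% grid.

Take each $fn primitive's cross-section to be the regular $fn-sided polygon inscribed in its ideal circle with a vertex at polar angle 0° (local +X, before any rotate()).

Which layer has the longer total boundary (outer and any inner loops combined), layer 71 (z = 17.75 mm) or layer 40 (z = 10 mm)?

layer 40 (z = 10 mm)

Layer 71 (z = 17.75): the cube is not intersected at this z (z outside [0, 16]); the r=12 cylinder at (15, 2) gives a regular 32-gon of circumradius 12 (constant along its height) (perimeter = 2·32·12.000·sin(180°/32) = 75.28 mm); the cube at (5.5, -0.5) is not intersected at this z (z outside [1.5, 14]); Taking the union: only the r=12 cylinder at (15, 2) is present, so the union is just that shape — boundary = 75.28 mm. So its perimeter = 75.28 mm. Layer 40 (z = 10): the 17.5×14 cube contributes its full rectangle (perimeter 63.00 mm); the r=12 cylinder at (15, 2) gives a regular 32-gon of circumradius 12 (constant along its height) (perimeter = 2·32·12.000·sin(180°/32) = 75.28 mm); the cube at (5.5, -0.5) is present — its section is the full 18.5×18 rectangle (perimeter 73.00 mm); Merging all regions: the regions partially overlap (shared area 427.82 mm²), so the edge portions inside another operand are dropped and the merged outline is re-measured after clipping — boundary = 96.57 mm. So its perimeter = 96.57 mm. Layer 40 is larger (96.57 vs 75.28 mm).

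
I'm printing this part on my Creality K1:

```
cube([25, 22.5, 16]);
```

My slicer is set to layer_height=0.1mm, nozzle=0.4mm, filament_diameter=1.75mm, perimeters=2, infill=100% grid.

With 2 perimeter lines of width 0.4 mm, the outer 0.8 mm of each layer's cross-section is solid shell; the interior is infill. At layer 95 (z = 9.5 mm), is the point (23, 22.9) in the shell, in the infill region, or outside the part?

outside

At z = 9.5 mm: the 25×22.5 cube contributes its full rectangle. Overall, the cross-section is a single solid region. The nearest boundary edge runs (25.00, 22.50)→(0.00, 22.50); distance from the point to it = 0.40 mm. The point is not inside any of the regions above, so it lies outside the cross-section (0.40 mm from the nearest boundary).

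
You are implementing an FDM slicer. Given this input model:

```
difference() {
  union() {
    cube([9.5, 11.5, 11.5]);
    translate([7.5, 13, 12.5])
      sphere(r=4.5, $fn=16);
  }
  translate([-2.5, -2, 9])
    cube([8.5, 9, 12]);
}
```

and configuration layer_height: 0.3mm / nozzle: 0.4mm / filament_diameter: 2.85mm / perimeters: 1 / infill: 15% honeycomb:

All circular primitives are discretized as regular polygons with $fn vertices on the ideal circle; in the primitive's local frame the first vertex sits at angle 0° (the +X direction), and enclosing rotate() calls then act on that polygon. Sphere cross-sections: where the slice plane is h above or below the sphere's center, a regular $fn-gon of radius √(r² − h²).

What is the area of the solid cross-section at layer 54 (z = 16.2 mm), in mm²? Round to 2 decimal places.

At z = 16.2 mm: the cube is absent (z outside [0, 11.5]); the r=4.5 sphere at (7.5, 13) contributes a regular 16-gon of circumradius √(4.5²−3.7²) = 2.561 (area = (16/2)·2.561²·sin(360°/16) = 20.08 mm²); Combining (union): only the r=4.5 sphere at (7.5, 13) is present, so the union is just that shape — area = 20.08 mm²; the cube at (-2.5, -2) (footprint 8.5×9) is included at this height (area 76.50 mm²); Subtracting the remaining from the first: starting from the result so far (20.08 mm²), the 8.5×9 cube at (-2.5, -2) misses the remaining region (no effect) — area = 20.08 mm². Overall, the cross-section is a single solid region. Net area = 20.08 mm².

20.08 mm²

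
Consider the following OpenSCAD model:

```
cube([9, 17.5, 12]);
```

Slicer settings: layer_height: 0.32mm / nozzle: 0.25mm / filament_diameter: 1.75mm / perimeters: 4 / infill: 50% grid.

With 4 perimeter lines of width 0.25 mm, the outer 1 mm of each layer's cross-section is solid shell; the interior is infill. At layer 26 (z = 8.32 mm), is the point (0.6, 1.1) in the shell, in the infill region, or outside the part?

At z = 8.32 mm: the cube (footprint 9×17.5) is included at this height. Overall, the cross-section is a single solid region. The nearest boundary edge runs (0.00, 17.50)→(0.00, 0.00); distance from the point to it = 0.60 mm. The point is inside the cross-section, 0.60 mm from the nearest boundary — within the 1 mm shell band (4 × 0.25).

shell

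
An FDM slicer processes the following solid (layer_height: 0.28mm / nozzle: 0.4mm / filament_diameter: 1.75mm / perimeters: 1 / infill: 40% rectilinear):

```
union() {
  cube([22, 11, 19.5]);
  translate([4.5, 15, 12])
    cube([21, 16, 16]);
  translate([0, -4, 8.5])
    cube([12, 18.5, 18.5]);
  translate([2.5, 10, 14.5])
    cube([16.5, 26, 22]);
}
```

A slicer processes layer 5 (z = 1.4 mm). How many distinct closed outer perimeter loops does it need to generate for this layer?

At z = 1.4 mm: the cube is present — its section is the full 22×11 rectangle; the cube at (4.5, 15) is not intersected at this z (z outside [12, 28]); the cube at (0, -4) does not reach this height (z outside [8.5, 27]); the cube at (2.5, 10) is not intersected at this z (z outside [14.5, 36.5]); Taking the union: only the 22×11 cube is present, so the union is just that shape — 1 connected region. The result has 1 disconnected region.

1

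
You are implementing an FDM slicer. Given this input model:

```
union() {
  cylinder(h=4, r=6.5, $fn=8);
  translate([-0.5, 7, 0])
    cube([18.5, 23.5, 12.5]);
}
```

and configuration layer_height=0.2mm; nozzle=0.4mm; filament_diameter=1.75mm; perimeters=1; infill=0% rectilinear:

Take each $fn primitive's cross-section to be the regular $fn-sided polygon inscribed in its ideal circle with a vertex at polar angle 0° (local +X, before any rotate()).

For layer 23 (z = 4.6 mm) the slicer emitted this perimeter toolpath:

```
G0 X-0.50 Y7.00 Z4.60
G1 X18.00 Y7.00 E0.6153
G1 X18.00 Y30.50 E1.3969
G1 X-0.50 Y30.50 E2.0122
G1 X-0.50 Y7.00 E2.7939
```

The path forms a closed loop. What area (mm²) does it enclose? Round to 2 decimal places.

434.75 mm²

Apply the shoelace formula to the sequence of (X, Y) vertices; enclosed area = 434.75 mm².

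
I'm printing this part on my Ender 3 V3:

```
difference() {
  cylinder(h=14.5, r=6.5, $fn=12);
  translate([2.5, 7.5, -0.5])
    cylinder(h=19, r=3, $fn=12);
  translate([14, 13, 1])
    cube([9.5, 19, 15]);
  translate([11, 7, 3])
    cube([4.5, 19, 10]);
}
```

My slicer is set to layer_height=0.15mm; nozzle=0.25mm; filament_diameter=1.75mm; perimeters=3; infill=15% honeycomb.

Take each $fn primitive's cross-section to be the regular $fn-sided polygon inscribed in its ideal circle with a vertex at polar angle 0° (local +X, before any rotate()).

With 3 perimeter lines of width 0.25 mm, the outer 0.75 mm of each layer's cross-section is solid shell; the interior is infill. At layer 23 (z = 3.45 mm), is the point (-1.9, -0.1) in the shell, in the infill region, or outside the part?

infill

At z = 3.45 mm: the r=6.5 cylinder gives a regular 12-gon of circumradius 6.5 (constant along its height); the r=3 cylinder at (2.5, 7.5) contributes a regular 12-gon of circumradius 3; the cube at (14, 13) is present — its section is the full 9.5×19 rectangle; the 4.5×19 cube at (11, 7) contributes its full rectangle; Taking the first minus the rest: starting from the r=6.5 cylinder, the r=3 cylinder at (2.5, 7.5) partially overlaps it — only the 4.23 mm² overlap (of its 27.00 mm²) is removed, clipping the outline; the 9.5×19 cube at (14, 13) misses the remaining region (no effect); the 4.5×19 cube at (11, 7) misses the remaining region (no effect) — 1 connected region. Overall, the cross-section is a single solid region. The nearest boundary edge runs (-5.63, -3.25)→(-6.50, 0.00); distance from the point to it = 4.42 mm. The point is inside the cross-section and 4.42 mm from the nearest boundary — more than the 0.75 mm shell width (3 × 0.25), so it's in the infill interior.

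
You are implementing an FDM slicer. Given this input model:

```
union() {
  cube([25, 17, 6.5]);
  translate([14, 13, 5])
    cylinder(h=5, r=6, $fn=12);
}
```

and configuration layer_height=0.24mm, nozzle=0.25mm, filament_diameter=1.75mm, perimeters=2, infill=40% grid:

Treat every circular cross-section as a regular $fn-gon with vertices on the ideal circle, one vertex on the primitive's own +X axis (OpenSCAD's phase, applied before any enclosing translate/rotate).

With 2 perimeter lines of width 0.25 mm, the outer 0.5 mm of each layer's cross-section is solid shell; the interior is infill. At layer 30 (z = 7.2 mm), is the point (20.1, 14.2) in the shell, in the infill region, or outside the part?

At z = 7.2 mm: the cube is absent (z outside [0, 6.5]); the r=6 cylinder at (14, 13) gives a regular 12-gon of circumradius 6 (constant along its height); Combining (union): only the r=6 cylinder at (14, 13) is present, so the union is just that shape — 1 connected region. Overall, the cross-section is a single solid region. The nearest boundary edge runs (20.00, 13.00)→(19.20, 16.00); distance from the point to it = 0.41 mm. The point is not inside any of the regions above, so it lies outside the cross-section (0.41 mm from the nearest boundary).

outside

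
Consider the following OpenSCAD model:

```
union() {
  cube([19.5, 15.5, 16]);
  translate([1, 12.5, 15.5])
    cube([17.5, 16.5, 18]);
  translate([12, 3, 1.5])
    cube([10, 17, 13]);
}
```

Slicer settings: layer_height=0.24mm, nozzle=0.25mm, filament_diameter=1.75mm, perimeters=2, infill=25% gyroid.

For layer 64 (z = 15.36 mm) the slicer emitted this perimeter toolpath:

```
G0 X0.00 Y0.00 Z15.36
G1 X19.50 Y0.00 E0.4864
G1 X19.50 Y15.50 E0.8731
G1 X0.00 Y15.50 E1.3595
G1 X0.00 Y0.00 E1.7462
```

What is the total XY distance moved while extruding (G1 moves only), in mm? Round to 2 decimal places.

70.00 mm

Sum the Euclidean lengths of each G1 segment: total = 70.00 mm.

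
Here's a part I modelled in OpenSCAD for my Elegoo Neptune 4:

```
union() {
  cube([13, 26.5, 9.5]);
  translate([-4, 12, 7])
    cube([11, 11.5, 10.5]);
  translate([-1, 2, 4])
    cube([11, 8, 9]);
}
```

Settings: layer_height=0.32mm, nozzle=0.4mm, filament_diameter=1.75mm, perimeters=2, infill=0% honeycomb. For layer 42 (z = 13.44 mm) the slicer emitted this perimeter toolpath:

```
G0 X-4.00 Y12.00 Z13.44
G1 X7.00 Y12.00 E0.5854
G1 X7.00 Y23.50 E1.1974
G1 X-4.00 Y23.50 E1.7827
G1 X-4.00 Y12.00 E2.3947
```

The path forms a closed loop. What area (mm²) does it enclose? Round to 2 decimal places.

Apply the shoelace formula to the sequence of (X, Y) vertices; enclosed area = 126.50 mm².

126.50 mm²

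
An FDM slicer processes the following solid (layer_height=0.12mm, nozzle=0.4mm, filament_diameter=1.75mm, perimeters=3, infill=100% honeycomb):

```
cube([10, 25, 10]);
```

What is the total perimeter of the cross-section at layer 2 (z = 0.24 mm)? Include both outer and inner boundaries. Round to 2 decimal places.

At z = 0.24 mm: the cube is present — its section is the full 10×25 rectangle (perimeter 70.00 mm). Overall, the cross-section is a single solid region. Total boundary length (outer) = 70.00 mm.

70.00 mm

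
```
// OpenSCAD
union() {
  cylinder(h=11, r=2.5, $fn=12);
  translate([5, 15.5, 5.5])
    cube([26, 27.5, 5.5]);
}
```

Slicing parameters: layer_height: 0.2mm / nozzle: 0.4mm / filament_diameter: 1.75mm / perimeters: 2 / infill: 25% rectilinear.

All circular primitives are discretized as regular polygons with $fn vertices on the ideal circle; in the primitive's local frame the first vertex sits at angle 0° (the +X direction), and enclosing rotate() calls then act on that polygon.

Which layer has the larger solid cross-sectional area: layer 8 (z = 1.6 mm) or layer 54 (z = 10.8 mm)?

Layer 8 (z = 1.6): the r=2.5 cylinder gives a regular 12-gon of circumradius 2.5 (constant along its height) (area = (12/2)·2.500²·sin(360°/12) = 18.75 mm²); the cube at (5, 15.5) is not intersected at this z (z outside [5.5, 11]); Merging all regions: only the r=2.5 cylinder is present, so the union is just that shape — area = 18.75 mm². So its area = 18.75 mm². Layer 54 (z = 10.8): the r=2.5 cylinder contributes a regular 12-gon of circumradius 2.5 (area = (12/2)·2.500²·sin(360°/12) = 18.75 mm²); the cube at (5, 15.5) is present — its section is the full 26×27.5 rectangle (area 715.00 mm²); Combining (union): the 2 present regions are separate (no shared area or edge), so areas and boundary lengths simply add and each stays a separate island — area = 733.75 mm². So its area = 733.75 mm². Layer 54 is larger (733.75 vs 18.75 mm²).

layer 54 (z = 10.8 mm)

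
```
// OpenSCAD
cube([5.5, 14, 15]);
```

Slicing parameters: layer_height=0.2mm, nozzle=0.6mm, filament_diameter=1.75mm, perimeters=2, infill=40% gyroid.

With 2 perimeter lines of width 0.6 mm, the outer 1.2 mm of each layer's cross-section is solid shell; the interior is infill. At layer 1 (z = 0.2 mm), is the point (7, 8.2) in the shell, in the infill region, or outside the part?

outside

At z = 0.2 mm: the cube is present — its section is the full 5.5×14 rectangle. Overall, the cross-section is a single solid region. The nearest boundary edge runs (5.50, 0.00)→(5.50, 14.00); distance from the point to it = 1.50 mm. The point is not inside any of the regions above, so it lies outside the cross-section (1.50 mm from the nearest boundary).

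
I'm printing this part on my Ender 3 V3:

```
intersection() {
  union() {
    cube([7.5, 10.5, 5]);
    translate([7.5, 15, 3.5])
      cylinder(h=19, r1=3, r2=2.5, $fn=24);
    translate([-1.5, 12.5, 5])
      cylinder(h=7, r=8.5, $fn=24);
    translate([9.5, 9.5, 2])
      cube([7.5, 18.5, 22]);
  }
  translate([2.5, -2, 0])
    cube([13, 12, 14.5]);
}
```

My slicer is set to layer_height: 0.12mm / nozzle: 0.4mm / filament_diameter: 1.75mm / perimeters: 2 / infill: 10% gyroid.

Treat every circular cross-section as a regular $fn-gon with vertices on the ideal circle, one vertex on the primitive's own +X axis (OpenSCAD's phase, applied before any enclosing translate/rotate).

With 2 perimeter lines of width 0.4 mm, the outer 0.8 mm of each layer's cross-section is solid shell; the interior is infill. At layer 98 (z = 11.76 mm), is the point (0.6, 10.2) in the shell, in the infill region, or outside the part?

outside

At z = 11.76 mm: the cube does not reach this height (z outside [0, 5]); the cone at (7.5, 15) contributes a regular 24-gon of circumradius 2.783 (interpolated between r1=3 and r2=2.5 at t=0.435); the r=8.5 cylinder at (-1.5, 12.5) gives a regular 24-gon of circumradius 8.5 (constant along its height); the cube at (9.5, 9.5) is present — its section is the full 7.5×18.5 rectangle; Merging all regions: the regions partially overlap (shared area 8.56 mm²), so overlapping operands fuse into one piece — 1 connected region; the cube at (2.5, -2) is present — its section is the full 13×12 rectangle; After intersecting: the 13×12 cube at (2.5, -2) partially overlaps that combined region; clipping to the common part keeps 15.78 mm² — 2 connected regions. Overall, the cross-section has 2 separate islands. The nearest boundary edge runs (2.50, 5.04)→(2.50, 10.00); distance from the point to it = 1.91 mm. The point is not inside any of the regions above, so it lies outside the cross-section (1.91 mm from the nearest boundary).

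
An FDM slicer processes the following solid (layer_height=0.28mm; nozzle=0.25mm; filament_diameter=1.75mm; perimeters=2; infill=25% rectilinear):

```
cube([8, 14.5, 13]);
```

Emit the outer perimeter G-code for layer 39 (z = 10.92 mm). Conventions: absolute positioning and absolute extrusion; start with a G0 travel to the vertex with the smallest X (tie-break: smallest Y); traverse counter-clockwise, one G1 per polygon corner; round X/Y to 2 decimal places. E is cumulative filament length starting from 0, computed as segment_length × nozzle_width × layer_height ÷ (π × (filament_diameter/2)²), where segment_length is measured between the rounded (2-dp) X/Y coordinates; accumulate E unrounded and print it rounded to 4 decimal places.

At z = 10.92 mm: the 8×14.5 cube contributes its full rectangle. The outline is a single polygon with 4 vertices. Extrusion per mm of travel: 0.25 × 0.28 / (π × 0.875²) = 0.029103. Accumulating E over each segment gives final E = 1.3096.

G0 X0.00 Y0.00 Z10.92
G1 X8.00 Y0.00 E0.2328
G1 X8.00 Y14.50 E0.6548
G1 X0.00 Y14.50 E0.8876
G1 X0.00 Y0.00 E1.3096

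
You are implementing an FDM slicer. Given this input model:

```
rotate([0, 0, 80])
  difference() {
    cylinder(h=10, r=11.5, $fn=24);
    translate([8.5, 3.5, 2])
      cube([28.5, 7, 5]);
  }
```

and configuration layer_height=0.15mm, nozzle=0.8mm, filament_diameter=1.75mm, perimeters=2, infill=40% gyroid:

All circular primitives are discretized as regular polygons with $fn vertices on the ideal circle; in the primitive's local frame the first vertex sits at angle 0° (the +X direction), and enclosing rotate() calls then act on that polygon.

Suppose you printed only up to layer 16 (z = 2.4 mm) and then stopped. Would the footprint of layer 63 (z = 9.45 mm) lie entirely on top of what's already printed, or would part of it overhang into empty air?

Compare the two slices. At z = 2.4: the r=11.5 cylinder contributes a regular 24-gon of circumradius 11.5 (area = (24/2)·11.500²·sin(360°/24) = 410.75 mm²); the cube at (8.5, 3.5) is present — its section is the full 28.5×7 rectangle (area 199.50 mm²); Subtracting the remaining from the first: starting from the r=11.5 cylinder (410.75 mm²), the 28.5×7 cube at (8.5, 3.5) partially overlaps it — only the 5.72 mm² overlap (of its 199.50 mm²) is removed, clipping the outline — area = 405.03 mm²; (whole slice rotated 80° about Z — lengths, areas and connectivity unchanged). At z = 9.45: the r=11.5 cylinder gives a regular 24-gon of circumradius 11.5 (constant along its height) (area = (24/2)·11.500²·sin(360°/24) = 410.75 mm²); the cube at (8.5, 3.5) is absent (z outside [2, 7]); After the difference (first − rest): none of the subtracted shapes is present at this height, so the r=11.5 cylinder is unchanged — area = 410.75 mm²; (whole slice rotated 80° about Z — lengths, areas and connectivity unchanged). Checking containment: at z = 9.45 the cross-section extends beyond the z = 2.4 cross-section by about 5.72 mm².

part overhangs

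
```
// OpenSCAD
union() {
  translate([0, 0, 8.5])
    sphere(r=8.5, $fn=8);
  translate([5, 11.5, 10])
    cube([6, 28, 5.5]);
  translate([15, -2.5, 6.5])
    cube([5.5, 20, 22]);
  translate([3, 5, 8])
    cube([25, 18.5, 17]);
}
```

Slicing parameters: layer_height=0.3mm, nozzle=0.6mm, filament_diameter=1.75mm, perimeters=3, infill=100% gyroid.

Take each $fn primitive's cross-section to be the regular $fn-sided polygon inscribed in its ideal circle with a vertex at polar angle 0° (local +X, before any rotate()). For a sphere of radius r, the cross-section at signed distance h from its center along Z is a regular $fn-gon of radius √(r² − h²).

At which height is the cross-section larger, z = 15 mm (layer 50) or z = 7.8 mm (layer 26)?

layer 50 (z = 15 mm)

Layer 50 (z = 15): the r=8.5 sphere slices to a regular 8-gon of circumradius 5.477 (√(r²−h²) with h=6.5 from center) (area = (8/2)·5.477²·sin(360°/8) = 84.85 mm²); the cube at (5, 11.5) (footprint 6×28) is included at this height (area 168.00 mm²); the cube at (15, -2.5) (footprint 5.5×20) is included at this height (area 110.00 mm²); the cube at (3, 5) is present — its section is the full 25×18.5 rectangle (area 462.50 mm²); Combining (union): the regions partially overlap — summed areas 825.35 mm² minus the doubly-counted overlap 140.75 mm² gives 684.60 mm² — area = 684.60 mm². So its area = 684.60 mm². Layer 26 (z = 7.8): the r=8.5 sphere slices to a regular 8-gon of circumradius 8.471 (√(r²−h²) with h=0.7 from center) (area = (8/2)·8.471²·sin(360°/8) = 202.97 mm²); the cube at (5, 11.5) does not reach this height (z outside [10, 15.5]); the 5.5×20 cube at (15, -2.5) contributes its full rectangle (area 110.00 mm²); the cube at (3, 5) does not reach this height (z outside [8, 25]); Merging all regions: the 2 present regions are separate (no shared area or edge), so areas and boundary lengths simply add and each stays a separate island — area = 312.97 mm². So its area = 312.97 mm². Layer 50 is larger (684.60 vs 312.97 mm²).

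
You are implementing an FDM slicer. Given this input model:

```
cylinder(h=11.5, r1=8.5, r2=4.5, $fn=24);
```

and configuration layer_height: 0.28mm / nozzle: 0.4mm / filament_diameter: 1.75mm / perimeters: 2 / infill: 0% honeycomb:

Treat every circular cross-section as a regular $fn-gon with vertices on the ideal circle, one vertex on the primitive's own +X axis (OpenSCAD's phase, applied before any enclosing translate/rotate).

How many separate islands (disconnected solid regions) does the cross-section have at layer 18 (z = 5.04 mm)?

At z = 5.04 mm: the cone: at t=0.438 of its height the radius interpolates to r₁+(r₂−r₁)t = 6.747, giving a regular 24-gon of that circumradius. Overall, the cross-section is a single solid region. Island count = 1.

1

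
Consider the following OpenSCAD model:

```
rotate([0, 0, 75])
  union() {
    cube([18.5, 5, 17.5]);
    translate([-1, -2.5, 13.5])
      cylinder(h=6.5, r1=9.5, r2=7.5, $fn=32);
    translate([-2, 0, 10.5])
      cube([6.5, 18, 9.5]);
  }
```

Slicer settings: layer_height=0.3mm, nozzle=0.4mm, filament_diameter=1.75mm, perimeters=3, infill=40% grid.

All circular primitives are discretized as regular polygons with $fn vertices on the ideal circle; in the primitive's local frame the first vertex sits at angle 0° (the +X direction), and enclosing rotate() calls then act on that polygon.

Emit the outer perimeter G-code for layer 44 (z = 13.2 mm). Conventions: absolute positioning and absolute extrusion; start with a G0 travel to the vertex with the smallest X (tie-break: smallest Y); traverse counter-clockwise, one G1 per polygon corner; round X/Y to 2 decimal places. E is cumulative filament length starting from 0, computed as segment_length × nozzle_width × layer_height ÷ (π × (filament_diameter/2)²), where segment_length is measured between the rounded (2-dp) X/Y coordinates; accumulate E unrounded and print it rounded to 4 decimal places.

At z = 13.2 mm: the 18.5×5 cube contributes its full rectangle; the cone at (-1, -2.5) is absent (z outside [13.5, 20]); the 6.5×18 cube at (-2, 0) contributes its full rectangle; Combining (union): the regions partially overlap (shared area 22.50 mm²), so overlapping operands fuse into one piece — 1 connected region; (whole slice rotated 75° about Z — lengths, areas and connectivity unchanged). The outline is a single polygon with 6 vertices. Extrusion per mm of travel: 0.4 × 0.3 / (π × 0.875²) = 0.049890. Accumulating E over each segment gives final E = 3.8413.

G0 X-17.90 Y2.73 Z13.20
G1 X-0.52 Y-1.93 E0.8977
G1 X4.79 Y17.87 E1.9205
G1 X-0.04 Y19.16 E2.1699
G1 X-3.66 Y5.64 E2.8681
G1 X-16.22 Y9.01 E3.5169
G1 X-17.90 Y2.73 E3.8413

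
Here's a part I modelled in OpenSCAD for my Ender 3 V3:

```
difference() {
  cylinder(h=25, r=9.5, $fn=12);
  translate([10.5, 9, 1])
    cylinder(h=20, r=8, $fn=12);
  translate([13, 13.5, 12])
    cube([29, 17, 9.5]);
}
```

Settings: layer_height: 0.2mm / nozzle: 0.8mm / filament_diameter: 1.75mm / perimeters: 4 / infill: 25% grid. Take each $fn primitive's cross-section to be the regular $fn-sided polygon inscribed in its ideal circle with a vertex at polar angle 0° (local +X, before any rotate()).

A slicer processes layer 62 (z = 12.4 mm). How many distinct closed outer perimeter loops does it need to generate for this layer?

At z = 12.4 mm: the r=9.5 cylinder gives a regular 12-gon of circumradius 9.5 (constant along its height); the r=8 cylinder at (10.5, 9) contributes a regular 12-gon of circumradius 8; the cube at (13, 13.5) (footprint 29×17) is included at this height; After the difference (first − rest): starting from the r=9.5 cylinder, the r=8 cylinder at (10.5, 9) partially overlaps it — only the 22.15 mm² overlap (of its 192.00 mm²) is removed, clipping the outline; the 29×17 cube at (13, 13.5) misses the remaining region (no effect) — 1 connected region. The result has 1 disconnected region.

1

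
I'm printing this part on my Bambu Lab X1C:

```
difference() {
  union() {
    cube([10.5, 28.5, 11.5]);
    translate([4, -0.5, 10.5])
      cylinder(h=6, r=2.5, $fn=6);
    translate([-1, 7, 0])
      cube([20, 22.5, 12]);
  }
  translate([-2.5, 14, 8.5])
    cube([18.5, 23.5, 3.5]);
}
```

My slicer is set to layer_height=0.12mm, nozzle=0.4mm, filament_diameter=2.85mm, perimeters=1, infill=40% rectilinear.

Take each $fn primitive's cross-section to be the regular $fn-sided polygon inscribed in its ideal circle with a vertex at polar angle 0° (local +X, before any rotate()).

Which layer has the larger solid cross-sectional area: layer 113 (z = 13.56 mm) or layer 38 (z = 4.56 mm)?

Layer 113 (z = 13.56): the cube does not reach this height (z outside [0, 11.5]); the r=2.5 cylinder at (4, -0.5) contributes a regular 6-gon of circumradius 2.5 (area = (6/2)·2.500²·sin(360°/6) = 16.24 mm²); the cube at (-1, 7) is absent (z outside [0, 12]); Combining (union): only the r=2.5 cylinder at (4, -0.5) is present, so the union is just that shape — area = 16.24 mm²; the cube at (-2.5, 14) does not reach this height (z outside [8.5, 12]); Subtracting the remaining from the first: none of the subtracted shapes is present at this height, so the result so far is unchanged — area = 16.24 mm². So its area = 16.24 mm². Layer 38 (z = 4.56): the cube (footprint 10.5×28.5) is included at this height (area 299.25 mm²); the cylinder at (4, -0.5) is not intersected at this z (z outside [10.5, 16.5]); the 20×22.5 cube at (-1, 7) contributes its full rectangle (area 450.00 mm²); Combining (union): the regions partially overlap — summed areas 749.25 mm² minus the doubly-counted overlap 225.75 mm² gives 523.50 mm² — area = 523.50 mm²; the cube at (-2.5, 14) is absent (z outside [8.5, 12]); Subtracting the remaining from the first: none of the subtracted shapes is present at this height, so the result so far is unchanged — area = 523.50 mm². So its area = 523.50 mm². Layer 38 is larger (523.50 vs 16.24 mm²).

layer 38 (z = 4.56 mm)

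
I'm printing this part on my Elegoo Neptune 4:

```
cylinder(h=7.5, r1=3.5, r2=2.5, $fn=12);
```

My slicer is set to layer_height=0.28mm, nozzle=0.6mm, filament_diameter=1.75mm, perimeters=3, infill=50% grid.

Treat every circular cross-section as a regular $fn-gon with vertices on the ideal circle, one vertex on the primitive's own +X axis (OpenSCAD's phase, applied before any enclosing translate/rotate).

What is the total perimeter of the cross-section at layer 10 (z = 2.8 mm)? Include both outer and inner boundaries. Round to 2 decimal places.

At z = 2.8 mm: the cone contributes a regular 12-gon of circumradius 3.127 (interpolated between r1=3.5 and r2=2.5 at t=0.373) (perimeter = 2·12·3.127·sin(180°/12) = 19.42 mm). Overall, the cross-section is a single solid region. Total boundary length (outer) = 19.42 mm.

19.42 mm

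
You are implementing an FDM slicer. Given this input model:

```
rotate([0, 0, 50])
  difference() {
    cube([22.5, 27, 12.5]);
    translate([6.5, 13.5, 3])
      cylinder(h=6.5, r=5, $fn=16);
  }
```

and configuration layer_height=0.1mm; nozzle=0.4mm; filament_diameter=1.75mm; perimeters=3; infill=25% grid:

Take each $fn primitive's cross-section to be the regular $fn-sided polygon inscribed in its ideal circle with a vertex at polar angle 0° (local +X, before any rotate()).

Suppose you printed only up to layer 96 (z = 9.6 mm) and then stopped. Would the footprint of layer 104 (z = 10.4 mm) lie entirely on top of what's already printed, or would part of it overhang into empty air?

Compare the two slices. At z = 9.6: the cube is present — its section is the full 22.5×27 rectangle (area 607.50 mm²); the cylinder at (6.5, 13.5) does not reach this height (z outside [3, 9.5]); Subtracting the remaining from the first: none of the subtracted shapes is present at this height, so the 22.5×27 cube is unchanged — area = 607.50 mm²; (rotated 50° about Z; rotation is an isometry so areas/perimeters/island counts are preserved). At z = 10.4: the 22.5×27 cube contributes its full rectangle (area 607.50 mm²); the cylinder at (6.5, 13.5) does not reach this height (z outside [3, 9.5]); Taking the first minus the rest: none of the subtracted shapes is present at this height, so the 22.5×27 cube is unchanged — area = 607.50 mm²; (rotated 50° about Z; rotation is an isometry so areas/perimeters/island counts are preserved). Checking containment: the cross-section at z = 10.4 is a subset of the cross-section at z = 9.6.

entirely on top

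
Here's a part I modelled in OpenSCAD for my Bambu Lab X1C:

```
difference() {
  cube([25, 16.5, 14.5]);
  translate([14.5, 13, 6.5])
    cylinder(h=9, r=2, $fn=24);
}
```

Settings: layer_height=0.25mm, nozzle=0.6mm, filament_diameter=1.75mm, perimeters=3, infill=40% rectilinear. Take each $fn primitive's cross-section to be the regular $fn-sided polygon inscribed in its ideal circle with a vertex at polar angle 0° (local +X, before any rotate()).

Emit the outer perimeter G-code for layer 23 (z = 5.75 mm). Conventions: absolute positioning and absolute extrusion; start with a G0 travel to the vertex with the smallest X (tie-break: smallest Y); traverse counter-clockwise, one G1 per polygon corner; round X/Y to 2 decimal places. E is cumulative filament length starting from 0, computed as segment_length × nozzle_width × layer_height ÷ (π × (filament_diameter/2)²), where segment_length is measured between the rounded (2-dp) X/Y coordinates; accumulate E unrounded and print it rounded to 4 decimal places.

At z = 5.75 mm: the 25×16.5 cube contributes its full rectangle; the cylinder at (14.5, 13) is absent (z outside [6.5, 15.5]); Subtracting the remaining from the first: none of the subtracted shapes is present at this height, so the 25×16.5 cube is unchanged — 1 connected region. The outline is a single polygon with 4 vertices. Extrusion per mm of travel: 0.6 × 0.25 / (π × 0.875²) = 0.062363. Accumulating E over each segment gives final E = 5.1761.

G0 X0.00 Y0.00 Z5.75
G1 X25.00 Y0.00 E1.5591
G1 X25.00 Y16.50 E2.5881
G1 X0.00 Y16.50 E4.1471
G1 X0.00 Y0.00 E5.1761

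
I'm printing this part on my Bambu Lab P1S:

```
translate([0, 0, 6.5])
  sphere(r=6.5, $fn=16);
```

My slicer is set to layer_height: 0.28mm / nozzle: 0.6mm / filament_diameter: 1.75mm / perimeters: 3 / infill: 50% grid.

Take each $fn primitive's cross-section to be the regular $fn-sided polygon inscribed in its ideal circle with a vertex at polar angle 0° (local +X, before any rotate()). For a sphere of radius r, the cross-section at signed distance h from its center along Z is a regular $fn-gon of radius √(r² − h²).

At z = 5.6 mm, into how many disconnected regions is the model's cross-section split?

At z = 5.6 mm: the r=6.5 sphere contributes a regular 16-gon of circumradius √(6.5²−0.9²) = 6.437. The result has 1 disconnected region.

1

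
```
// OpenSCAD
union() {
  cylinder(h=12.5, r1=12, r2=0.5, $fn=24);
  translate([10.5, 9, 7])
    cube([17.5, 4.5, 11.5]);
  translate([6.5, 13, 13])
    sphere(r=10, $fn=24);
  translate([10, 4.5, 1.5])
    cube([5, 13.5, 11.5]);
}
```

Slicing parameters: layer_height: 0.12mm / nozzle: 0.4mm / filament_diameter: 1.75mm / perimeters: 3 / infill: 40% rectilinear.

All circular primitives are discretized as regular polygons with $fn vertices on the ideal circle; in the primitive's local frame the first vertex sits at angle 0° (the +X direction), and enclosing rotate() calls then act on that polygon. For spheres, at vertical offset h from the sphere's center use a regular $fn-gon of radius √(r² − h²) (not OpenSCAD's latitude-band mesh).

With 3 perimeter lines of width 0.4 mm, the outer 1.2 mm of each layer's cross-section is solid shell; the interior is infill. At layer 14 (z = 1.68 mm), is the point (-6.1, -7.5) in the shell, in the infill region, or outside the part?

At z = 1.68 mm: the cone (r1=12→r2=0.5) has section circumradius 10.454 here — a regular 24-gon; the cube at (10.5, 9) is not intersected at this z (z outside [7, 18.5]); the sphere at (6.5, 13) is not intersected at this z (|z−center|=11.320 > r=10); the cube at (10, 4.5) is present — its section is the full 5×13.5 rectangle; Taking the union: the 2 present regions are separate (no shared area or edge), so areas and boundary lengths simply add and each stays a separate island — 2 connected regions. Overall, the cross-section has 2 separate islands. The nearest boundary edge runs (-5.23, -9.05)→(-7.39, -7.39); distance from the point to it = 0.70 mm. (Shell/infill is judged within the island containing the point — the largest one.) The point is inside the cross-section, 0.70 mm from the nearest boundary — within the 1.2 mm shell band (3 × 0.4).

shell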